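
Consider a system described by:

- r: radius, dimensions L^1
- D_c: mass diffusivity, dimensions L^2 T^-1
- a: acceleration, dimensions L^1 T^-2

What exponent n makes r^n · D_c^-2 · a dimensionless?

3

Balance the L exponent: (1)·n from r, plus −2·(2) + (1) = -3 from the rest, must sum to zero.
n − 3 = 0, so n = 3.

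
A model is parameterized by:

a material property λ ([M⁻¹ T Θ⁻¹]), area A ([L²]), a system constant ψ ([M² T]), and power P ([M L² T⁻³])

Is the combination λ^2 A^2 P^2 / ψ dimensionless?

no

Sum the exponent of each base dimension across the product:
  M: 2·[λ]_M + 2·[A]_M − [ψ]_M + 2·[P]_M = 2·(-1) + 2·(0) − (2) + 2·(1) = -2
  L: 2·[λ]_L + 2·[A]_L − [ψ]_L + 2·[P]_L = 2·(0) + 2·(2) − (0) + 2·(2) = 8
  T: 2·[λ]_T + 2·[A]_T − [ψ]_T + 2·[P]_T = 2·(1) + 2·(0) − (1) + 2·(-3) = -5
  Θ: 2·[λ]_Θ + 2·[A]_Θ − [ψ]_Θ + 2·[P]_Θ = 2·(-1) + 2·(0) − (0) + 2·(0) = -2
Net dimensions [M⁻² L⁸ T⁻⁵ Θ⁻²] ≠ [1] — not dimensionless.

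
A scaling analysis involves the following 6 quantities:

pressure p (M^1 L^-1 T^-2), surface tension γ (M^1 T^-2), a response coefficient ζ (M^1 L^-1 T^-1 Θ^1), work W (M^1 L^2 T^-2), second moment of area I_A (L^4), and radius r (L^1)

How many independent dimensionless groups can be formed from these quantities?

3

There are 6 variables and 4 base dimensions (M, L, T, Θ).
The dimension matrix has rank 3 (less than 4: the dimension vectors are linearly dependent).
Independent dimensionless groups: 6 − 3 = 3.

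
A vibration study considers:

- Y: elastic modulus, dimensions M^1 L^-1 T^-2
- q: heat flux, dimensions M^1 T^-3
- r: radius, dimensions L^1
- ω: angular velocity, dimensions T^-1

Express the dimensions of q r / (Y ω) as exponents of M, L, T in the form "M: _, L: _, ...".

M: 0, L: 2, T: 0

Collect each base-dimension exponent across the product:
  M: −(1) + (1) + (0) − (0) = 0
  L: −(-1) + (0) + (1) − (0) = 2
  T: −(-2) + (-3) + (0) − (-1) = 0
So the dimensions are [L²].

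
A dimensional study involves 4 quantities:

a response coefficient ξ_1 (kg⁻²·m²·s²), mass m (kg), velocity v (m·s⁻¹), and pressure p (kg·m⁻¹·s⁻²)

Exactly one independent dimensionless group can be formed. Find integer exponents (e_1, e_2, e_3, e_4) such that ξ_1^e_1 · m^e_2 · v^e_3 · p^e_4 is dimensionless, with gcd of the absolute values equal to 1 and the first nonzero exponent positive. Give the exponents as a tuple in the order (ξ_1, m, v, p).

M: e_1·(-2) + e_2·(1) + e_3·(0) + e_4·(1) = 0
L: e_1·(2) + e_2·(0) + e_3·(1) + e_4·(-1) = 0
T: e_1·(2) + e_2·(0) + e_3·(-1) + e_4·(-2) = 0
Solving this homogeneous linear system for the smallest-integer solution (first nonzero entry positive) gives (3, 2, -2, 4).

(3, 2, -2, 4)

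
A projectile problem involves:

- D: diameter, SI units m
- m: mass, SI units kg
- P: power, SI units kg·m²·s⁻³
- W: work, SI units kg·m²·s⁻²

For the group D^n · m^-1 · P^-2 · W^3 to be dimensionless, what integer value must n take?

-2

Balance the L exponent: (1)·n from D, plus −(0) − 2·(2) + 3·(2) = 2 from the rest, must sum to zero.
n + 2 = 0, so n = -2.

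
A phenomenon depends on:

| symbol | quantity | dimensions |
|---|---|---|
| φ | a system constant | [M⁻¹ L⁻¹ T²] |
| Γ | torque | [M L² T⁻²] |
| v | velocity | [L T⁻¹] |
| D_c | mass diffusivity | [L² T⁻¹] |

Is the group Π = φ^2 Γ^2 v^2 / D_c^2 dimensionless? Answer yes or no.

yes

Sum the exponent of each base dimension across the product:
  M: 2·[φ]_M + 2·[Γ]_M + 2·[v]_M − 2·[D_c]_M = 2·(-1) + 2·(1) + 2·(0) − 2·(0) = 0
  L: 2·[φ]_L + 2·[Γ]_L + 2·[v]_L − 2·[D_c]_L = 2·(-1) + 2·(2) + 2·(1) − 2·(2) = 0
  T: 2·[φ]_T + 2·[Γ]_T + 2·[v]_T − 2·[D_c]_T = 2·(2) + 2·(-2) + 2·(-1) − 2·(-1) = 0
All base exponents vanish — dimensionless.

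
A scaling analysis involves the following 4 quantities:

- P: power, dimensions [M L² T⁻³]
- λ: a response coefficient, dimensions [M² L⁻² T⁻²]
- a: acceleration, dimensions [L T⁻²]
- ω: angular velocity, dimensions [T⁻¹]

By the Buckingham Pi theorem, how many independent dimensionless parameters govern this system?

There are 4 variables and 3 base dimensions (M, L, T).
The dimension matrix has rank 3.
Independent dimensionless groups: 4 − 3 = 1.

1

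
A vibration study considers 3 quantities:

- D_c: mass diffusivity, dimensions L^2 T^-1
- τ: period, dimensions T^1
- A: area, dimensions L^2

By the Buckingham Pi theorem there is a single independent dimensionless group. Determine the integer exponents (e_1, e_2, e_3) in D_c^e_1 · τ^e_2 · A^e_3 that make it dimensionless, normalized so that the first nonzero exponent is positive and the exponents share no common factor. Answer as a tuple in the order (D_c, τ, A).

L: e_1·(2) + e_2·(0) + e_3·(2) = 0
T: e_1·(-1) + e_2·(1) + e_3·(0) = 0
Solving this homogeneous linear system for the smallest-integer solution (first nonzero entry positive) gives (1, 1, -1).

(1, 1, -1)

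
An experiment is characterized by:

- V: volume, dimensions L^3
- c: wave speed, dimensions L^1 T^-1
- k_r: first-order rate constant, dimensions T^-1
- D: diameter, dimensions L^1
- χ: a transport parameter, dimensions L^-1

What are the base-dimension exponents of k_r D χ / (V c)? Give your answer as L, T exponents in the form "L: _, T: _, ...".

L: -4, T: 0

Collect each base-dimension exponent across the product:
  L: −(3) − (1) + (0) + (1) + (-1) = -4
  T: −(0) − (-1) + (-1) + (0) + (0) = 0
So the dimensions are [L⁻⁴].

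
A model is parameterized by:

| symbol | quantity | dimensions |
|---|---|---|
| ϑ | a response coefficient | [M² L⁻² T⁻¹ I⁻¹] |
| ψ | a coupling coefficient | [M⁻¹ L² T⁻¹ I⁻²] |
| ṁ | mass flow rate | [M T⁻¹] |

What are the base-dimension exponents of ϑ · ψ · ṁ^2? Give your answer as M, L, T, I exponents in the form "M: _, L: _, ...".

M: 3, L: 0, T: -4, I: -3

Collect each base-dimension exponent across the product:
  M: (2) + (-1) + 2·(1) = 3
  L: (-2) + (2) + 2·(0) = 0
  T: (-1) + (-1) + 2·(-1) = -4
  I: (-1) + (-2) + 2·(0) = -3
So the dimensions are [M³ T⁻⁴ I⁻³].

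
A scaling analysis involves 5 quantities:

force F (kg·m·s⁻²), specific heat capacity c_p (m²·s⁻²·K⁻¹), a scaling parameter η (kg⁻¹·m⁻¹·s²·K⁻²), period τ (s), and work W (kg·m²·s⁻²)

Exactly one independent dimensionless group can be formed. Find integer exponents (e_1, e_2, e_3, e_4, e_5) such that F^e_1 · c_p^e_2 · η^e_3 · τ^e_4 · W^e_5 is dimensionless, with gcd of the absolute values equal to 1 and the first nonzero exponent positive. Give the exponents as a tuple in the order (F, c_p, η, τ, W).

(3, 2, -1, 4, -4)

M: e_1·(1) + e_2·(0) + e_3·(-1) + e_4·(0) + e_5·(1) = 0
L: e_1·(1) + e_2·(2) + e_3·(-1) + e_4·(0) + e_5·(2) = 0
T: e_1·(-2) + e_2·(-2) + e_3·(2) + e_4·(1) + e_5·(-2) = 0
Θ: e_1·(0) + e_2·(-1) + e_3·(-2) + e_4·(0) + e_5·(0) = 0
Solving this homogeneous linear system for the smallest-integer solution (first nonzero entry positive) gives (3, 2, -1, 4, -4).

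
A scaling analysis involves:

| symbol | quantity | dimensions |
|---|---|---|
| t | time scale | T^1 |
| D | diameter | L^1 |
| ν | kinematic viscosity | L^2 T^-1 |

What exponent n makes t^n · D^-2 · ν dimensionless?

Balance the T exponent: (1)·n from t, plus −2·(0) + (-1) = -1 from the rest, must sum to zero.
n − 1 = 0, so n = 1.

1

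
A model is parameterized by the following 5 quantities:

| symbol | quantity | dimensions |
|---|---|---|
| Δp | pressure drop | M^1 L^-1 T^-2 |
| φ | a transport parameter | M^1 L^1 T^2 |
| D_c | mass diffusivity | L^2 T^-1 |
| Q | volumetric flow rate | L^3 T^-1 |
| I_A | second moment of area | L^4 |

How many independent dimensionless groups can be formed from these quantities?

There are 5 variables and 3 base dimensions (M, L, T).
The dimension matrix has rank 3.
Independent dimensionless groups: 5 − 3 = 2.

2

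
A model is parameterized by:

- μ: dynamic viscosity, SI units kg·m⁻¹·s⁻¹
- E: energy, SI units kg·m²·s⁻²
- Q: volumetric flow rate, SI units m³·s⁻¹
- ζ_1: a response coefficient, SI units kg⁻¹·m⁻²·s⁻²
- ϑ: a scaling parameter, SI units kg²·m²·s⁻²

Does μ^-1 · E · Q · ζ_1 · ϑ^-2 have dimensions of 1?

no

Sum the exponent of each base dimension across the product:
  M: −[μ]_M + [E]_M + [Q]_M + [ζ_1]_M − 2·[ϑ]_M = −(1) + (1) + (0) + (-1) − 2·(2) = -5
  L: −[μ]_L + [E]_L + [Q]_L + [ζ_1]_L − 2·[ϑ]_L = −(-1) + (2) + (3) + (-2) − 2·(2) = 0
  T: −[μ]_T + [E]_T + [Q]_T + [ζ_1]_T − 2·[ϑ]_T = −(-1) + (-2) + (-1) + (-2) − 2·(-2) = 0
Net dimensions [M⁻⁵] ≠ [1] — not dimensionless.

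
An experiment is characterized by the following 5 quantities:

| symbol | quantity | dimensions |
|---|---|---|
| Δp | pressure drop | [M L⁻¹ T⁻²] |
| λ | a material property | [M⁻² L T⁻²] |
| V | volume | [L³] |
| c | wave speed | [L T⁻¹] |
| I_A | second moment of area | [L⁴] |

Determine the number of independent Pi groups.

2

There are 5 variables and 3 base dimensions (M, L, T).
The dimension matrix has rank 3.
Independent dimensionless groups: 5 − 3 = 2.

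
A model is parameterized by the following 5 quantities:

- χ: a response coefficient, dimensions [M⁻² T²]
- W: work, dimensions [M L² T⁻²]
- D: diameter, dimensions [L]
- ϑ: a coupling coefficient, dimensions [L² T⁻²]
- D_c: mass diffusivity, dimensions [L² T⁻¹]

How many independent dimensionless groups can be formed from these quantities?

2

There are 5 variables and 3 base dimensions (M, L, T).
The dimension matrix has rank 3.
Independent dimensionless groups: 5 − 3 = 2.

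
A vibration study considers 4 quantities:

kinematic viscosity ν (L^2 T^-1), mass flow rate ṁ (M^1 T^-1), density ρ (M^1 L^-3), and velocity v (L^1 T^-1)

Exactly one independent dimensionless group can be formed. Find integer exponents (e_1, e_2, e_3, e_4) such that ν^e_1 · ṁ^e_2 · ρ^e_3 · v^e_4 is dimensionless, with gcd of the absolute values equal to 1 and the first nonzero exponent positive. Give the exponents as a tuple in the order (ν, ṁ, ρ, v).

(2, -1, 1, -1)

M: e_1·(0) + e_2·(1) + e_3·(1) + e_4·(0) = 0
L: e_1·(2) + e_2·(0) + e_3·(-3) + e_4·(1) = 0
T: e_1·(-1) + e_2·(-1) + e_3·(0) + e_4·(-1) = 0
Solving this homogeneous linear system for the smallest-integer solution (first nonzero entry positive) gives (2, -1, 1, -1).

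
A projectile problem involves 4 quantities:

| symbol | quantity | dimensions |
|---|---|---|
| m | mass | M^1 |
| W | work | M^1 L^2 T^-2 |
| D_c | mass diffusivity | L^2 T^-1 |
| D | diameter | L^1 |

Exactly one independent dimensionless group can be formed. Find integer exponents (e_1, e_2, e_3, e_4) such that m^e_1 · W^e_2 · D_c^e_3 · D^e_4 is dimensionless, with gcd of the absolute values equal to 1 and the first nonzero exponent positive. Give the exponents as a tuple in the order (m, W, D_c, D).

M: e_1·(1) + e_2·(1) + e_3·(0) + e_4·(0) = 0
L: e_1·(0) + e_2·(2) + e_3·(2) + e_4·(1) = 0
T: e_1·(0) + e_2·(-2) + e_3·(-1) + e_4·(0) = 0
Solving this homogeneous linear system for the smallest-integer solution (first nonzero entry positive) gives (1, -1, 2, -2).

(1, -1, 2, -2)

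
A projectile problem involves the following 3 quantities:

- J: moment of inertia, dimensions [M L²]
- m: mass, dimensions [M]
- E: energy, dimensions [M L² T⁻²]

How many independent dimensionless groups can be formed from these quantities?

There are 3 variables and 3 base dimensions (M, L, T).
The dimension matrix has rank 3.
Independent dimensionless groups: 3 − 3 = 0.

0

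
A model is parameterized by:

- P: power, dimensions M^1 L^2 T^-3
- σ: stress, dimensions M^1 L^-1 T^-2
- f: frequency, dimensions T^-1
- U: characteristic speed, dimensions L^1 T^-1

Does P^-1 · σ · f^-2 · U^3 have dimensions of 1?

Sum the exponent of each base dimension across the product:
  M: −[P]_M + [σ]_M − 2·[f]_M + 3·[U]_M = −(1) + (1) − 2·(0) + 3·(0) = 0
  L: −[P]_L + [σ]_L − 2·[f]_L + 3·[U]_L = −(2) + (-1) − 2·(0) + 3·(1) = 0
  T: −[P]_T + [σ]_T − 2·[f]_T + 3·[U]_T = −(-3) + (-2) − 2·(-1) + 3·(-1) = 0
  Θ: −[P]_Θ + [σ]_Θ − 2·[f]_Θ + 3·[U]_Θ = −(0) + (0) − 2·(0) + 3·(0) = 0
All base exponents vanish — dimensionless.

yes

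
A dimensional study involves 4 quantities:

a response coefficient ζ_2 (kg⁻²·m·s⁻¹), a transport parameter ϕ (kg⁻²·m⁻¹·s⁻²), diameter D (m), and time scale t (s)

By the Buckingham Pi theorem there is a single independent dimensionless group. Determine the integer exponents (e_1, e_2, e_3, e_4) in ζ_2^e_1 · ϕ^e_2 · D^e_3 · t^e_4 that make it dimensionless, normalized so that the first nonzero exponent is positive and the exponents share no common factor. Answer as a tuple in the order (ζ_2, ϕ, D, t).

M: e_1·(-2) + e_2·(-2) + e_3·(0) + e_4·(0) = 0
L: e_1·(1) + e_2·(-1) + e_3·(1) + e_4·(0) = 0
T: e_1·(-1) + e_2·(-2) + e_3·(0) + e_4·(1) = 0
Solving this homogeneous linear system for the smallest-integer solution (first nonzero entry positive) gives (1, -1, -2, -1).

(1, -1, -2, -1)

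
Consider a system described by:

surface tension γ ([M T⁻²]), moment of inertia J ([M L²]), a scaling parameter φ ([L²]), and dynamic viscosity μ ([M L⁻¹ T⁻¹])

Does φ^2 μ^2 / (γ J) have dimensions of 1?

yes

Sum the exponent of each base dimension across the product:
  M: −[γ]_M − [J]_M + 2·[φ]_M + 2·[μ]_M = −(1) − (1) + 2·(0) + 2·(1) = 0
  L: −[γ]_L − [J]_L + 2·[φ]_L + 2·[μ]_L = −(0) − (2) + 2·(2) + 2·(-1) = 0
  T: −[γ]_T − [J]_T + 2·[φ]_T + 2·[μ]_T = −(-2) − (0) + 2·(0) + 2·(-1) = 0
All base exponents vanish — dimensionless.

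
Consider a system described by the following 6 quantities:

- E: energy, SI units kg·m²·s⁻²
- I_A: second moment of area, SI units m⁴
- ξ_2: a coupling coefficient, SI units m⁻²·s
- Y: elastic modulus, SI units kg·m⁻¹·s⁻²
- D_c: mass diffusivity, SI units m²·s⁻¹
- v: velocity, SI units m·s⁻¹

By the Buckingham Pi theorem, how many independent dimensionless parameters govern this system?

There are 6 variables and 3 base dimensions (M, L, T).
The dimension matrix has rank 3.
Independent dimensionless groups: 6 − 3 = 3.

3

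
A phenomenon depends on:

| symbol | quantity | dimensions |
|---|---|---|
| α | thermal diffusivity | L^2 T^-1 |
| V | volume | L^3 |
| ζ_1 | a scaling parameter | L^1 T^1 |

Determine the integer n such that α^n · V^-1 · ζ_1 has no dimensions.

Balance the L exponent: (2)·n from α, plus −(3) + (1) = -2 from the rest, must sum to zero.
2n − 2 = 0, so n = 1.

1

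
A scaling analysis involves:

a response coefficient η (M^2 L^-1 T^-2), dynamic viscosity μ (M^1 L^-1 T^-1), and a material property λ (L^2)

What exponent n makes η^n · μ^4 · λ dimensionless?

Balance the M exponent: (2)·n from η, plus 4·(1) + (0) = 4 from the rest, must sum to zero.
2n + 4 = 0, so n = -2.

-2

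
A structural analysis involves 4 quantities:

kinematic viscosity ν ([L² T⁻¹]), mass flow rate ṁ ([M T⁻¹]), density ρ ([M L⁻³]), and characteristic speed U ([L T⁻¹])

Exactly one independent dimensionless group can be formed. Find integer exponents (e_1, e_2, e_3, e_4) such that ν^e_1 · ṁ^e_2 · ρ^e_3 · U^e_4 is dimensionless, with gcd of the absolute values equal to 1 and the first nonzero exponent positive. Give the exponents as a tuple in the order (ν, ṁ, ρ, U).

(2, -1, 1, -1)

M: e_1·(0) + e_2·(1) + e_3·(1) + e_4·(0) = 0
L: e_1·(2) + e_2·(0) + e_3·(-3) + e_4·(1) = 0
T: e_1·(-1) + e_2·(-1) + e_3·(0) + e_4·(-1) = 0
Solving this homogeneous linear system for the smallest-integer solution (first nonzero entry positive) gives (2, -1, 1, -1).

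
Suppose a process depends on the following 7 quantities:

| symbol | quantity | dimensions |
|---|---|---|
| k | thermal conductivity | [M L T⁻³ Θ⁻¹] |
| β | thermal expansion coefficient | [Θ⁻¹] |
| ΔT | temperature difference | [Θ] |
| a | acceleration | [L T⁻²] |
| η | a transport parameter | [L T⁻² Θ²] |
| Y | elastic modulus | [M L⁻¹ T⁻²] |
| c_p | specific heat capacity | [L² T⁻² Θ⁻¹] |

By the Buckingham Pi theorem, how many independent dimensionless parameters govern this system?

There are 7 variables and 4 base dimensions (M, L, T, Θ).
The dimension matrix has rank 4.
Independent dimensionless groups: 7 − 4 = 3.

3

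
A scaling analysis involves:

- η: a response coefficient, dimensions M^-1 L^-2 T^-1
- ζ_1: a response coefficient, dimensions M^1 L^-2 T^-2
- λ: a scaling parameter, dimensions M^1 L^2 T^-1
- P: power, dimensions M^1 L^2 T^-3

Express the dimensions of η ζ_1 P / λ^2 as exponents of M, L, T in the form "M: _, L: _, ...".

Collect each base-dimension exponent across the product:
  M: (-1) + (1) − 2·(1) + (1) = -1
  L: (-2) + (-2) − 2·(2) + (2) = -6
  T: (-1) + (-2) − 2·(-1) + (-3) = -4
So the dimensions are [M⁻¹ L⁻⁶ T⁻⁴].

M: -1, L: -6, T: -4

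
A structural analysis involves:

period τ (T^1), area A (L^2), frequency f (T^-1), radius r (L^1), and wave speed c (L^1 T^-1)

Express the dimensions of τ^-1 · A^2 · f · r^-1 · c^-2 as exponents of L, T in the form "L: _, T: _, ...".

Collect each base-dimension exponent across the product:
  L: −(0) + 2·(2) + (0) − (1) − 2·(1) = 1
  T: −(1) + 2·(0) + (-1) − (0) − 2·(-1) = 0
So the dimensions are [L].

L: 1, T: 0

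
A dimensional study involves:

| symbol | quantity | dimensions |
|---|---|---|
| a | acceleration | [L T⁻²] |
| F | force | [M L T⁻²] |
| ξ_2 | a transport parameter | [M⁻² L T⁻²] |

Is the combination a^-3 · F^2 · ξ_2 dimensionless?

Sum the exponent of each base dimension across the product:
  M: −3·[a]_M + 2·[F]_M + [ξ_2]_M = −3·(0) + 2·(1) + (-2) = 0
  L: −3·[a]_L + 2·[F]_L + [ξ_2]_L = −3·(1) + 2·(1) + (1) = 0
  T: −3·[a]_T + 2·[F]_T + [ξ_2]_T = −3·(-2) + 2·(-2) + (-2) = 0
All base exponents vanish — dimensionless.

yes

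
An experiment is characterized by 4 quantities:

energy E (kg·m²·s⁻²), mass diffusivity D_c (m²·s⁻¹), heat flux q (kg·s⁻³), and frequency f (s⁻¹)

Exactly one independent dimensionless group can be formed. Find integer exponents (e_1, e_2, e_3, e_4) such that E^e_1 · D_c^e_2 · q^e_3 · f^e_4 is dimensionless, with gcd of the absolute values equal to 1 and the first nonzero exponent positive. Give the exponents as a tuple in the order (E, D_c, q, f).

M: e_1·(1) + e_2·(0) + e_3·(1) + e_4·(0) = 0
L: e_1·(2) + e_2·(2) + e_3·(0) + e_4·(0) = 0
T: e_1·(-2) + e_2·(-1) + e_3·(-3) + e_4·(-1) = 0
Solving this homogeneous linear system for the smallest-integer solution (first nonzero entry positive) gives (1, -1, -1, 2).

(1, -1, -1, 2)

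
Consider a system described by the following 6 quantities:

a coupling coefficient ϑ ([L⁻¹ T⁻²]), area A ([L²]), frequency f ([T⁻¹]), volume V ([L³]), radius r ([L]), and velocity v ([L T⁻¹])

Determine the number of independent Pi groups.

4

There are 6 variables and 2 base dimensions (L, T).
The dimension matrix has rank 2.
Independent dimensionless groups: 6 − 2 = 4.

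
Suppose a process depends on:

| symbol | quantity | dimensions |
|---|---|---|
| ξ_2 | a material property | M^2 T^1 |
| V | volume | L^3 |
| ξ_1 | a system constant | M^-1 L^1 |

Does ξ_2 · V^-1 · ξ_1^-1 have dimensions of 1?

Sum the exponent of each base dimension across the product:
  M: [ξ_2]_M − [V]_M − [ξ_1]_M = (2) − (0) − (-1) = 3
  L: [ξ_2]_L − [V]_L − [ξ_1]_L = (0) − (3) − (1) = -4
  T: [ξ_2]_T − [V]_T − [ξ_1]_T = (1) − (0) − (0) = 1
Net dimensions [M³ L⁻⁴ T] ≠ [1] — not dimensionless.

no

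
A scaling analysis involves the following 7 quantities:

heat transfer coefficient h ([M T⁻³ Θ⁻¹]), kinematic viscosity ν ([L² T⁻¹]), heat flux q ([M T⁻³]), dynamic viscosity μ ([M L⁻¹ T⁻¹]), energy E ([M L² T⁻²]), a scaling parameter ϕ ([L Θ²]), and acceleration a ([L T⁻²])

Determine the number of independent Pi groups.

3

There are 7 variables and 4 base dimensions (M, L, T, Θ).
The dimension matrix has rank 4.
Independent dimensionless groups: 7 − 4 = 3.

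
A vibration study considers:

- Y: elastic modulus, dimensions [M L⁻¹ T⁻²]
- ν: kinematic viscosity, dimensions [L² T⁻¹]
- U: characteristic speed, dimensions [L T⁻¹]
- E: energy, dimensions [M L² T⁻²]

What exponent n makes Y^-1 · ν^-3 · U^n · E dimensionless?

Balance the L exponent: (1)·n from U, plus −(-1) − 3·(2) + (2) = -3 from the rest, must sum to zero.
n − 3 = 0, so n = 3.

3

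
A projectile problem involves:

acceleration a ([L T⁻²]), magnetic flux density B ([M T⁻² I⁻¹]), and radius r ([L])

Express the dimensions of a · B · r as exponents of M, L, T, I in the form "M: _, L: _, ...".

Collect each base-dimension exponent across the product:
  M: (0) + (1) + (0) = 1
  L: (1) + (0) + (1) = 2
  T: (-2) + (-2) + (0) = -4
  I: (0) + (-1) + (0) = -1
So the dimensions are [M L² T⁻⁴ I⁻¹].

M: 1, L: 2, T: -4, I: -1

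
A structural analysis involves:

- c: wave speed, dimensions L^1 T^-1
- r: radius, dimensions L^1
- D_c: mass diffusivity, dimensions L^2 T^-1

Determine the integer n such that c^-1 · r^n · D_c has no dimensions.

Balance the L exponent: (1)·n from r, plus −(1) + (2) = 1 from the rest, must sum to zero.
n + 1 = 0, so n = -1.

-1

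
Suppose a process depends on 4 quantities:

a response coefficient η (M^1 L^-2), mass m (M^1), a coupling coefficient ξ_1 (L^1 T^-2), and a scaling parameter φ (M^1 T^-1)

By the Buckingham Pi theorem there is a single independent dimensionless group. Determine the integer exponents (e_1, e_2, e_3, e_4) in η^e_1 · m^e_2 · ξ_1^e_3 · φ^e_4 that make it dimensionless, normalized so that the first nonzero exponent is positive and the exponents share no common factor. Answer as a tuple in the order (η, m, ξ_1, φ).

M: e_1·(1) + e_2·(1) + e_3·(0) + e_4·(1) = 0
L: e_1·(-2) + e_2·(0) + e_3·(1) + e_4·(0) = 0
T: e_1·(0) + e_2·(0) + e_3·(-2) + e_4·(-1) = 0
Solving this homogeneous linear system for the smallest-integer solution (first nonzero entry positive) gives (1, 3, 2, -4).

(1, 3, 2, -4)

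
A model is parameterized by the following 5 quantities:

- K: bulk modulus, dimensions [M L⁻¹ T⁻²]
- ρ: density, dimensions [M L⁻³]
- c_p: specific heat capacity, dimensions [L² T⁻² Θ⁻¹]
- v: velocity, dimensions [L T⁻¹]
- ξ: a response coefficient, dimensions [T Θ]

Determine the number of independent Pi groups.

There are 5 variables and 4 base dimensions (M, L, T, Θ).
The dimension matrix has rank 4.
Independent dimensionless groups: 5 − 4 = 1.

1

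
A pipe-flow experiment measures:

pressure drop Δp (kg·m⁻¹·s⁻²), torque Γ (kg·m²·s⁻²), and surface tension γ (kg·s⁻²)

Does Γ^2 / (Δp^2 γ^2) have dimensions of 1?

Sum the exponent of each base dimension across the product:
  M: −2·[Δp]_M + 2·[Γ]_M − 2·[γ]_M = −2·(1) + 2·(1) − 2·(1) = -2
  L: −2·[Δp]_L + 2·[Γ]_L − 2·[γ]_L = −2·(-1) + 2·(2) − 2·(0) = 6
  T: −2·[Δp]_T + 2·[Γ]_T − 2·[γ]_T = −2·(-2) + 2·(-2) − 2·(-2) = 4
Net dimensions [M⁻² L⁶ T⁴] ≠ [1] — not dimensionless.

no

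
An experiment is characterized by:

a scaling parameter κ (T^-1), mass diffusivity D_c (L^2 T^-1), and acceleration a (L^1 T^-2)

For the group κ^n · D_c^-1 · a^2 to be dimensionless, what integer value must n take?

Balance the T exponent: (-1)·n from κ, plus −(-1) + 2·(-2) = -3 from the rest, must sum to zero.
−n − 3 = 0, so n = -3.

-3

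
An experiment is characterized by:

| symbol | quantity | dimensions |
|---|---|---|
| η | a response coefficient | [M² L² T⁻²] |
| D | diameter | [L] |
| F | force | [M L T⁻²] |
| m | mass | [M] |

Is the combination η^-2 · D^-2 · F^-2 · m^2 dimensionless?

no

Sum the exponent of each base dimension across the product:
  M: −2·[η]_M − 2·[D]_M − 2·[F]_M + 2·[m]_M = −2·(2) − 2·(0) − 2·(1) + 2·(1) = -4
  L: −2·[η]_L − 2·[D]_L − 2·[F]_L + 2·[m]_L = −2·(2) − 2·(1) − 2·(1) + 2·(0) = -8
  T: −2·[η]_T − 2·[D]_T − 2·[F]_T + 2·[m]_T = −2·(-2) − 2·(0) − 2·(-2) + 2·(0) = 8
Net dimensions [M⁻⁴ L⁻⁸ T⁸] ≠ [1] — not dimensionless.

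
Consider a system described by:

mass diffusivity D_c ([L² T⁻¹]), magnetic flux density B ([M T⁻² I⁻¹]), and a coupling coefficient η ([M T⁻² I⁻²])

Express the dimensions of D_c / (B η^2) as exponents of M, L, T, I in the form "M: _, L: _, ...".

M: -3, L: 2, T: 5, I: 5

Collect each base-dimension exponent across the product:
  M: (0) − (1) − 2·(1) = -3
  L: (2) − (0) − 2·(0) = 2
  T: (-1) − (-2) − 2·(-2) = 5
  I: (0) − (-1) − 2·(-2) = 5
So the dimensions are [M⁻³ L² T⁵ I⁵].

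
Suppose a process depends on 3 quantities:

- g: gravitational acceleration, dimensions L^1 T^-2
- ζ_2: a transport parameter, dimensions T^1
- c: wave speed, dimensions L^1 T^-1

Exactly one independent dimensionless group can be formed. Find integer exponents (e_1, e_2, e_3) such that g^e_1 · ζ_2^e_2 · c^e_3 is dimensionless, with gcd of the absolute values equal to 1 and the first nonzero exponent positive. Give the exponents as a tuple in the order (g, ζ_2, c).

L: e_1·(1) + e_2·(0) + e_3·(1) = 0
T: e_1·(-2) + e_2·(1) + e_3·(-1) = 0
Solving this homogeneous linear system for the smallest-integer solution (first nonzero entry positive) gives (1, 1, -1).

(1, 1, -1)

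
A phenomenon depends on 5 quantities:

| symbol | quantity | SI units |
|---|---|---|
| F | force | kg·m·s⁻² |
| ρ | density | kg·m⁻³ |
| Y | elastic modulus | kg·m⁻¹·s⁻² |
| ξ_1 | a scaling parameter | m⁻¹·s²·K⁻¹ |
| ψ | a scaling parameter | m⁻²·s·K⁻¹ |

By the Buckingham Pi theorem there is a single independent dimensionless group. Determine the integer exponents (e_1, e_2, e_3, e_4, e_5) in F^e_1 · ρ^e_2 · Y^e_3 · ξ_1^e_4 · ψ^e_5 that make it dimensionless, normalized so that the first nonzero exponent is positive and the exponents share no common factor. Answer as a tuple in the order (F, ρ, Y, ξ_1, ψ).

M: e_1·(1) + e_2·(1) + e_3·(1) + e_4·(0) + e_5·(0) = 0
L: e_1·(1) + e_2·(-3) + e_3·(-1) + e_4·(-1) + e_5·(-2) = 0
T: e_1·(-2) + e_2·(0) + e_3·(-2) + e_4·(2) + e_5·(1) = 0
Θ: e_1·(0) + e_2·(0) + e_3·(0) + e_4·(-1) + e_5·(-1) = 0
Solving this homogeneous linear system for the smallest-integer solution (first nonzero entry positive) gives (2, 1, -3, -2, 2).

(2, 1, -3, -2, 2)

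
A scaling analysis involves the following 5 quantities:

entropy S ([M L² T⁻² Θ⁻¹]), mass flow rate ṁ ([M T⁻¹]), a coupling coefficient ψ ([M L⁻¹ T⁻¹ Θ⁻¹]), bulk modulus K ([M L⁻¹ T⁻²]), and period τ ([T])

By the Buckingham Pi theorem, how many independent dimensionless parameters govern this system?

1

There are 5 variables and 4 base dimensions (M, L, T, Θ).
The dimension matrix has rank 4.
Independent dimensionless groups: 5 − 4 = 1.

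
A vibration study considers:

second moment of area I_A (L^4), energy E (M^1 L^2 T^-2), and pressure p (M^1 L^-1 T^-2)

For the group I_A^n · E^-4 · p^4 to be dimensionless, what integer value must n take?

Balance the L exponent: (4)·n from I_A, plus −4·(2) + 4·(-1) = -12 from the rest, must sum to zero.
4n − 12 = 0, so n = 3.

3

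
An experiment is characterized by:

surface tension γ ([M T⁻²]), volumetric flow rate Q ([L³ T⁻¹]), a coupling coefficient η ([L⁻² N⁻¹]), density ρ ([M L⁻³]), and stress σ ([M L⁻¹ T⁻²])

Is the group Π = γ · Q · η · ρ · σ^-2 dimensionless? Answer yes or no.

no

Sum the exponent of each base dimension across the product:
  M: [γ]_M + [Q]_M + [η]_M + [ρ]_M − 2·[σ]_M = (1) + (0) + (0) + (1) − 2·(1) = 0
  L: [γ]_L + [Q]_L + [η]_L + [ρ]_L − 2·[σ]_L = (0) + (3) + (-2) + (-3) − 2·(-1) = 0
  T: [γ]_T + [Q]_T + [η]_T + [ρ]_T − 2·[σ]_T = (-2) + (-1) + (0) + (0) − 2·(-2) = 1
  N: [γ]_N + [Q]_N + [η]_N + [ρ]_N − 2·[σ]_N = (0) + (0) + (-1) + (0) − 2·(0) = -1
Net dimensions [T N⁻¹] ≠ [1] — not dimensionless.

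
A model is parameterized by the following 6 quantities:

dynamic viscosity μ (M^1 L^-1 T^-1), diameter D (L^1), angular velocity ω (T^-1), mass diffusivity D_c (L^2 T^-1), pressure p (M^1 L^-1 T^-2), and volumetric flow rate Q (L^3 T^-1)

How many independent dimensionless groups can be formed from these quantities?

3

There are 6 variables and 3 base dimensions (M, L, T).
The dimension matrix has rank 3.
Independent dimensionless groups: 6 − 3 = 3.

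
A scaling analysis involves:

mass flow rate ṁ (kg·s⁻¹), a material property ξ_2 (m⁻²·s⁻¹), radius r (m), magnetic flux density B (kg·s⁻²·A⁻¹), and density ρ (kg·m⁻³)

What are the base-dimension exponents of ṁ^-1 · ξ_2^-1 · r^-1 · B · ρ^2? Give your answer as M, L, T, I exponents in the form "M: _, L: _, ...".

M: 2, L: -5, T: 0, I: -1

Collect each base-dimension exponent across the product:
  M: −(1) − (0) − (0) + (1) + 2·(1) = 2
  L: −(0) − (-2) − (1) + (0) + 2·(-3) = -5
  T: −(-1) − (-1) − (0) + (-2) + 2·(0) = 0
  I: −(0) − (0) − (0) + (-1) + 2·(0) = -1
So the dimensions are [M² L⁻⁵ I⁻¹].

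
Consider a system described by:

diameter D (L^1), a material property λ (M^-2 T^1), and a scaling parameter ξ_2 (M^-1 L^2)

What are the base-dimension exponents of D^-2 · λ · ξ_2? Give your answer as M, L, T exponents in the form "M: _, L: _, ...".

Collect each base-dimension exponent across the product:
  M: −2·(0) + (-2) + (-1) = -3
  L: −2·(1) + (0) + (2) = 0
  T: −2·(0) + (1) + (0) = 1
So the dimensions are [M⁻³ T].

M: -3, L: 0, T: 1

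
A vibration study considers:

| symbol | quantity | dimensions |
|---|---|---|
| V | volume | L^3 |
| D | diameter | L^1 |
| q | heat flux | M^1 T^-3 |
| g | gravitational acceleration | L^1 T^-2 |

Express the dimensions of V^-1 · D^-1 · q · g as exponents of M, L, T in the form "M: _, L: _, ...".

M: 1, L: -3, T: -5

Collect each base-dimension exponent across the product:
  M: −(0) − (0) + (1) + (0) = 1
  L: −(3) − (1) + (0) + (1) = -3
  T: −(0) − (0) + (-3) + (-2) = -5
So the dimensions are [M L⁻³ T⁻⁵].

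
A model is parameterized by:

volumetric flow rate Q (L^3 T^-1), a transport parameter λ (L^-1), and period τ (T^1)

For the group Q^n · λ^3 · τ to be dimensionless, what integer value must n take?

Balance the L exponent: (3)·n from Q, plus 3·(-1) + (0) = -3 from the rest, must sum to zero.
3n − 3 = 0, so n = 1.

1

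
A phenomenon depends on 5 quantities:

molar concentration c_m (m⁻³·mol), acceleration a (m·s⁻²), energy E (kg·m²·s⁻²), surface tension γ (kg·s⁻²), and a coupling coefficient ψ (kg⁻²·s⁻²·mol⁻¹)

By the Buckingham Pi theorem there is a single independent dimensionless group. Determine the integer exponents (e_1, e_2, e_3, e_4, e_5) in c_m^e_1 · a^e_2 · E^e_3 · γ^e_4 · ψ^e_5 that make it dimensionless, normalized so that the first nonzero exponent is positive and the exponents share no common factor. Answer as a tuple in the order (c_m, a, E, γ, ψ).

M: e_1·(0) + e_2·(0) + e_3·(1) + e_4·(1) + e_5·(-2) = 0
L: e_1·(-3) + e_2·(1) + e_3·(2) + e_4·(0) + e_5·(0) = 0
T: e_1·(0) + e_2·(-2) + e_3·(-2) + e_4·(-2) + e_5·(-2) = 0
N: e_1·(1) + e_2·(0) + e_3·(0) + e_4·(0) + e_5·(-1) = 0
Solving this homogeneous linear system for the smallest-integer solution (first nonzero entry positive) gives (1, -3, 3, -1, 1).

(1, -3, 3, -1, 1)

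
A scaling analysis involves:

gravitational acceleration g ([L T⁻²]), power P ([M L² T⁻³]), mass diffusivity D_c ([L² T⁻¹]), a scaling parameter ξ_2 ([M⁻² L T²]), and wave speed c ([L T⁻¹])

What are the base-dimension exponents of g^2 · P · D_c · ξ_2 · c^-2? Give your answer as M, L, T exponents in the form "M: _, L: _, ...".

Collect each base-dimension exponent across the product:
  M: 2·(0) + (1) + (0) + (-2) − 2·(0) = -1
  L: 2·(1) + (2) + (2) + (1) − 2·(1) = 5
  T: 2·(-2) + (-3) + (-1) + (2) − 2·(-1) = -4
So the dimensions are [M⁻¹ L⁵ T⁻⁴].

M: -1, L: 5, T: -4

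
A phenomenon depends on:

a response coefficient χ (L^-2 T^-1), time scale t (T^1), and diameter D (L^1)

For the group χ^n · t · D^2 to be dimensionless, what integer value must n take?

Balance the L exponent: (-2)·n from χ, plus (0) + 2·(1) = 2 from the rest, must sum to zero.
-2n + 2 = 0, so n = 1.

1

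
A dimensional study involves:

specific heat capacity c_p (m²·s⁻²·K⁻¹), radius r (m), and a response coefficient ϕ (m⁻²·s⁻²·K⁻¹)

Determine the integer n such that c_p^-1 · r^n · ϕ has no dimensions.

Balance the L exponent: (1)·n from r, plus −(2) + (-2) = -4 from the rest, must sum to zero.
n − 4 = 0, so n = 4.

4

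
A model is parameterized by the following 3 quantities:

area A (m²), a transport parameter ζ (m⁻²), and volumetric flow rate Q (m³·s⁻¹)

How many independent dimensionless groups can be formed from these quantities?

There are 3 variables and 2 base dimensions (L, T).
The dimension matrix has rank 2.
Independent dimensionless groups: 3 − 2 = 1.

1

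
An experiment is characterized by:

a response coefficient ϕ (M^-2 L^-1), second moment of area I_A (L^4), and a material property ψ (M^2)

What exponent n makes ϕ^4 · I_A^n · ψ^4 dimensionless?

Balance the L exponent: (4)·n from I_A, plus 4·(-1) + 4·(0) = -4 from the rest, must sum to zero.
4n − 4 = 0, so n = 1.

1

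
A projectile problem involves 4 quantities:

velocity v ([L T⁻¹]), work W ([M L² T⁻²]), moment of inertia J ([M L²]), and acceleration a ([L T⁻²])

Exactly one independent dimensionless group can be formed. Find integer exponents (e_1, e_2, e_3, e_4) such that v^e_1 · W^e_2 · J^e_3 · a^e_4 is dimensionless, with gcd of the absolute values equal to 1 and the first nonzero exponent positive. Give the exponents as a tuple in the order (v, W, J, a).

(2, 1, -1, -2)

M: e_1·(0) + e_2·(1) + e_3·(1) + e_4·(0) = 0
L: e_1·(1) + e_2·(2) + e_3·(2) + e_4·(1) = 0
T: e_1·(-1) + e_2·(-2) + e_3·(0) + e_4·(-2) = 0
Solving this homogeneous linear system for the smallest-integer solution (first nonzero entry positive) gives (2, 1, -1, -2).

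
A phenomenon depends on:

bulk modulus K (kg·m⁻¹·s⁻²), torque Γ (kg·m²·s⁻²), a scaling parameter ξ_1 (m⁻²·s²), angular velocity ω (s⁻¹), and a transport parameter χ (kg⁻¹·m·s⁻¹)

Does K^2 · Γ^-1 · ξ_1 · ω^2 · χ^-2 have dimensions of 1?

Sum the exponent of each base dimension across the product:
  M: 2·[K]_M − [Γ]_M + [ξ_1]_M + 2·[ω]_M − 2·[χ]_M = 2·(1) − (1) + (0) + 2·(0) − 2·(-1) = 3
  L: 2·[K]_L − [Γ]_L + [ξ_1]_L + 2·[ω]_L − 2·[χ]_L = 2·(-1) − (2) + (-2) + 2·(0) − 2·(1) = -8
  T: 2·[K]_T − [Γ]_T + [ξ_1]_T + 2·[ω]_T − 2·[χ]_T = 2·(-2) − (-2) + (2) + 2·(-1) − 2·(-1) = 0
Net dimensions [M³ L⁻⁸] ≠ [1] — not dimensionless.

no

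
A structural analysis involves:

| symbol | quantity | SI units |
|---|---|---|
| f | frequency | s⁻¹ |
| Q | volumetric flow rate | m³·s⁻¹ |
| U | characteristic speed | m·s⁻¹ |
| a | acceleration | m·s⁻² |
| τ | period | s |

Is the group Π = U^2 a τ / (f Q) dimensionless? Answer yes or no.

Sum the exponent of each base dimension across the product:
  L: −[f]_L − [Q]_L + 2·[U]_L + [a]_L + [τ]_L = −(0) − (3) + 2·(1) + (1) + (0) = 0
  T: −[f]_T − [Q]_T + 2·[U]_T + [a]_T + [τ]_T = −(-1) − (-1) + 2·(-1) + (-2) + (1) = -1
Net dimensions [T⁻¹] ≠ [1] — not dimensionless.

no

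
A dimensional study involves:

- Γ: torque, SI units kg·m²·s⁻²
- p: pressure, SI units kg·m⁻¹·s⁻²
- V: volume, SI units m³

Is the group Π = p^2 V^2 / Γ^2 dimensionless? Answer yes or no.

Sum the exponent of each base dimension across the product:
  M: −2·[Γ]_M + 2·[p]_M + 2·[V]_M = −2·(1) + 2·(1) + 2·(0) = 0
  L: −2·[Γ]_L + 2·[p]_L + 2·[V]_L = −2·(2) + 2·(-1) + 2·(3) = 0
  T: −2·[Γ]_T + 2·[p]_T + 2·[V]_T = −2·(-2) + 2·(-2) + 2·(0) = 0
All base exponents vanish — dimensionless.

yes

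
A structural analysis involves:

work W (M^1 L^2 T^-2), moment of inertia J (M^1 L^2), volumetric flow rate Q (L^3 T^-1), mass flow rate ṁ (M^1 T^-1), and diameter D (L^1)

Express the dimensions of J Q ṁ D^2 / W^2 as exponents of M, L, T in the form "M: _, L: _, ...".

Collect each base-dimension exponent across the product:
  M: −2·(1) + (1) + (0) + (1) + 2·(0) = 0
  L: −2·(2) + (2) + (3) + (0) + 2·(1) = 3
  T: −2·(-2) + (0) + (-1) + (-1) + 2·(0) = 2
So the dimensions are [L³ T²].

M: 0, L: 3, T: 2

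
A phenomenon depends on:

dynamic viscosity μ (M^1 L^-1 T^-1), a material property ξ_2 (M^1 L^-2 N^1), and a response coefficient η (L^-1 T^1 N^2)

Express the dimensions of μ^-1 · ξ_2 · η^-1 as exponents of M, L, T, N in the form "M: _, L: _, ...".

M: 0, L: 0, T: 0, N: -1

Collect each base-dimension exponent across the product:
  M: −(1) + (1) − (0) = 0
  L: −(-1) + (-2) − (-1) = 0
  T: −(-1) + (0) − (1) = 0
  N: −(0) + (1) − (2) = -1
So the dimensions are [N⁻¹].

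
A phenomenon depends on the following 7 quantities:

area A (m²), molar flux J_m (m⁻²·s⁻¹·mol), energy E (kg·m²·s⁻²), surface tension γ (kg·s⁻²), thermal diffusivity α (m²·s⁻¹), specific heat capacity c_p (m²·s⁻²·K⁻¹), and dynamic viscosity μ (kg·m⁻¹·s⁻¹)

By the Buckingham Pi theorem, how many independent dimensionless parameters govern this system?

2

There are 7 variables and 5 base dimensions (M, L, T, Θ, N).
The dimension matrix has rank 5.
Independent dimensionless groups: 7 − 5 = 2.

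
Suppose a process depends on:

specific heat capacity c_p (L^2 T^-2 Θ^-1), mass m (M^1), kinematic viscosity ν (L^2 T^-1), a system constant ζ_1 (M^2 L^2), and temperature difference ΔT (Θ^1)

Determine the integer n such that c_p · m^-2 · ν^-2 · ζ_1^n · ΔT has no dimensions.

Balance the M exponent: (2)·n from ζ_1, plus (0) − 2·(1) − 2·(0) + (0) = -2 from the rest, must sum to zero.
2n − 2 = 0, so n = 1.

1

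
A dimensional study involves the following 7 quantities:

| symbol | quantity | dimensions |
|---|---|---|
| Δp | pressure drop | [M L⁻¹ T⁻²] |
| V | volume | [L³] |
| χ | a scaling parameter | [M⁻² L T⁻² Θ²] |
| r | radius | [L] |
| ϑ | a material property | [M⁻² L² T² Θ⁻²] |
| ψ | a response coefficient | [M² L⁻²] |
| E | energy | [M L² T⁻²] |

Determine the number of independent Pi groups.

There are 7 variables and 4 base dimensions (M, L, T, Θ).
The dimension matrix has rank 4.
Independent dimensionless groups: 7 − 4 = 3.

3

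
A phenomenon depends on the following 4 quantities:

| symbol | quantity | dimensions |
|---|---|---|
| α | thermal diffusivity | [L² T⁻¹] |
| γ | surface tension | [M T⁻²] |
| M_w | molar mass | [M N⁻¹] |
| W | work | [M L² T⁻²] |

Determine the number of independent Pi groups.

0

There are 4 variables and 4 base dimensions (M, L, T, N).
The dimension matrix has rank 4.
Independent dimensionless groups: 4 − 4 = 0.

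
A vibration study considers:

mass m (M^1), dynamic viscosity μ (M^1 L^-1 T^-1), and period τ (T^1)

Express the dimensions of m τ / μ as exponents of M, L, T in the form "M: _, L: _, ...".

Collect each base-dimension exponent across the product:
  M: (1) − (1) + (0) = 0
  L: (0) − (-1) + (0) = 1
  T: (0) − (-1) + (1) = 2
So the dimensions are [L T²].

M: 0, L: 1, T: 2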